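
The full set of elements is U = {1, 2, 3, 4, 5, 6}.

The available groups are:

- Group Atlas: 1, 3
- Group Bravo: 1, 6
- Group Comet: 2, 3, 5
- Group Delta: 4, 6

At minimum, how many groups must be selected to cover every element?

3

Atlas and Comet and Delta together: Atlas ∪ Comet ∪ Delta = {1, 2, 3, 4, 5, 6} — every element is covered.
Only Comet contains 2, so Comet is forced; the remaining 3 elements need at least 2 more groups (each remaining group adds at most 2) — so at least 3 groups are needed, and 3 is optimal.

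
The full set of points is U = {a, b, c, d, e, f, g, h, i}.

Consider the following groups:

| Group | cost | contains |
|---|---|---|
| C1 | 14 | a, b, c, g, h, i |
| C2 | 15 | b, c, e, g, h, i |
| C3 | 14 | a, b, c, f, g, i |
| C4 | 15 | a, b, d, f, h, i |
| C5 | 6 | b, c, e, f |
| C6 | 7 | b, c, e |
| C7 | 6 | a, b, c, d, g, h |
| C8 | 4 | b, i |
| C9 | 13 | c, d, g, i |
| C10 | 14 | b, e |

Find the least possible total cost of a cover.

C5, C7, C8 together cover every point (C5 ∪ C7 ∪ C8 = {a, b, c, d, e, f, g, h, i}); total cost 6 + 6 + 4 = 16.
No covering selection has total cost below 16.

16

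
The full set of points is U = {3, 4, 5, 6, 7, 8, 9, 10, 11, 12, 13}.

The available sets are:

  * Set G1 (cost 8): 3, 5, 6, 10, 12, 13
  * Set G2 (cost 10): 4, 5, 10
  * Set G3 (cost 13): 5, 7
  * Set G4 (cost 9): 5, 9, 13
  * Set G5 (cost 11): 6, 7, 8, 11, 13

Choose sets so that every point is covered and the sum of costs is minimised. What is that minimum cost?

G1, G2, G4, G5 together cover every point (G1 ∪ G2 ∪ G4 ∪ G5 = {3, 4, 5, 6, 7, 8, 9, 10, 11, 12, 13}); total cost 8 + 10 + 9 + 11 = 38.
No covering selection has total cost below 38.

38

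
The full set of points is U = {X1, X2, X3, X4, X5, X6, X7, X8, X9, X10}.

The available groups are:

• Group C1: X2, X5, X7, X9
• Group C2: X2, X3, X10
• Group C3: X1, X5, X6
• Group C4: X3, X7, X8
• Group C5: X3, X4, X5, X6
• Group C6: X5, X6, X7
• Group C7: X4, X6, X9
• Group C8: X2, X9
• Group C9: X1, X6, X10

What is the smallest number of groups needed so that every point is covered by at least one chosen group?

4

C4 and C5 and C8 and C9 together: C4 ∪ C5 ∪ C8 ∪ C9 = {X1, X2, X3, X4, X5, X6, X7, X8, X9, X10} — every point is covered.
Only C4 contains X8, so C4 is forced; the remaining 7 points need at least 3 more groups (each remaining group adds at most 3) — so at least 4 groups are needed, and 4 is optimal.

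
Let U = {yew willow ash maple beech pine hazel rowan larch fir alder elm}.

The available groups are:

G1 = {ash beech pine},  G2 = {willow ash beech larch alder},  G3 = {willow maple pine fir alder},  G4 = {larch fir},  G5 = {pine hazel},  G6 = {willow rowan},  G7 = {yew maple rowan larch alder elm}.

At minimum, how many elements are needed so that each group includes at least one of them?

The 3 elements {willow, pine, larch} hit every group.
The groups G1, G4, G6 are pairwise disjoint, so any hitting set needs a separate element for each — at least 3. Hence 3 is optimal.

3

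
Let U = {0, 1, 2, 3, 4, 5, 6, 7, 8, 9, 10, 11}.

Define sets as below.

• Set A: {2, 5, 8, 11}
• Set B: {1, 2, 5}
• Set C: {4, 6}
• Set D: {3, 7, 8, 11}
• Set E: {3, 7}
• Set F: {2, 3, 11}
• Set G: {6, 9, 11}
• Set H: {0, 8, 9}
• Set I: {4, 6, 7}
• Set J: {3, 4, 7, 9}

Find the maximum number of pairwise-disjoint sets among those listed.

4

B, C, E, H are pairwise disjoint (B={1,2,5}; C={4,6}; E={3,7}; H={0,8,9}).
Every remaining set overlaps one of these, and no 5 of the listed sets are pairwise disjoint, so 4 is the maximum.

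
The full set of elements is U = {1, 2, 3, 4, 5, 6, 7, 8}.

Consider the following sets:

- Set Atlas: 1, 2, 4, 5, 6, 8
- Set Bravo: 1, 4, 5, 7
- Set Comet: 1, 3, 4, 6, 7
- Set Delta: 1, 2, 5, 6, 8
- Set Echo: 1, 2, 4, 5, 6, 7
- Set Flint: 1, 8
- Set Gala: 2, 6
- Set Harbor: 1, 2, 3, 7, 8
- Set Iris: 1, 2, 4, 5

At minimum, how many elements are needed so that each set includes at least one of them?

The 2 elements {1, 6} hit every set.
The sets Bravo, Gala are pairwise disjoint, so any hitting set needs a separate element for each — at least 2. Hence 2 is optimal.

2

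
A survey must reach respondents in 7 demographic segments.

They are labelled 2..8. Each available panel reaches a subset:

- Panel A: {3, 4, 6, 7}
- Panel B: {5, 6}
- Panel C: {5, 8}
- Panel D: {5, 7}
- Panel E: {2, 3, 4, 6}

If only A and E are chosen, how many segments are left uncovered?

Union of A, E = {2, 3, 4, 6, 7}.
Not covered: 5, 8 — 2 segments.

2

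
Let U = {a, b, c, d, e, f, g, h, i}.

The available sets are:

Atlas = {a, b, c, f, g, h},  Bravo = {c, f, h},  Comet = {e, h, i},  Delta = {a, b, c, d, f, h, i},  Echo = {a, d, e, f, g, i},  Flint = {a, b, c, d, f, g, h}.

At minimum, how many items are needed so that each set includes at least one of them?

2

T = {g, h} meets every set (each contains at least one member of T), and |T| = 2.
No single item lies in every set, so at least 2 are needed and 2 is optimal.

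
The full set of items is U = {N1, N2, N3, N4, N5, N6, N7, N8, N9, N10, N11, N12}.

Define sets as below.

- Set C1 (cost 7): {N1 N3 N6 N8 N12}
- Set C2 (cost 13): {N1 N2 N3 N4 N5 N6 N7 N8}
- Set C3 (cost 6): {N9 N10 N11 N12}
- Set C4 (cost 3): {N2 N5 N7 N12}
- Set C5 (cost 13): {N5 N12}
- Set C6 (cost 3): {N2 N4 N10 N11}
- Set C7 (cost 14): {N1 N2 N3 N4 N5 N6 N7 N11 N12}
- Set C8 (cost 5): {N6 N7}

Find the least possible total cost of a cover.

19

C1, C3, C4, C6 together cover every item (C1 ∪ C3 ∪ C4 ∪ C6 = {N1, N2, N3, N4, N5, N6, N7, N8, N9, N10, N11, N12}); total cost 7 + 6 + 3 + 3 = 19.
No covering selection has total cost below 19.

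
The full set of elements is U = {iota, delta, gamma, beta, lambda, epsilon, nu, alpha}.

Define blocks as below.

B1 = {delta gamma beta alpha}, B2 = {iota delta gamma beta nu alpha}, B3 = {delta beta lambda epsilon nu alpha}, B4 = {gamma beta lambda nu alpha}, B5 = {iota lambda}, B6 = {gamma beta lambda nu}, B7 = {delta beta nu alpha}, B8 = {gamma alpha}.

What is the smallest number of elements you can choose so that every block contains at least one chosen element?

The 2 elements {lambda, alpha} hit every block.
The blocks B5, B8 are pairwise disjoint, so any hitting set needs a separate element for each — at least 2. Hence 2 is optimal.

2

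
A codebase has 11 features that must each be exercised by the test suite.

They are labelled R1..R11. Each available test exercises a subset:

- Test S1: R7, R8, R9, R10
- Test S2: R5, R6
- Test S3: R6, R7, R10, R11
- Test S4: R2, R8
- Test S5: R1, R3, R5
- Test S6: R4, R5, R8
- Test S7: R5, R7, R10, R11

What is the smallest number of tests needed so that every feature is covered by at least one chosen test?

Take {S1, S3, S4, S5, S6}. Their union is {R1, R2, R3, R4, R5, R6, R7, R8, R9, R10, R11}, which is all 11 features.
No 4 of the 7 tests cover everything (all 35 combinations miss at least one feature), so 5 is optimal.

5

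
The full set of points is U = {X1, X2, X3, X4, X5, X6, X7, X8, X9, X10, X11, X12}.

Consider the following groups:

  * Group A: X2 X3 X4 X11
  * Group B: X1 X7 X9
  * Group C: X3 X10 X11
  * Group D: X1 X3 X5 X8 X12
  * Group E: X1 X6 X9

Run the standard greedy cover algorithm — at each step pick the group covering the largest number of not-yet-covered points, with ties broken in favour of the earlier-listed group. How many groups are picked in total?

Greedy: pick D (covers 5 new) → pick A (covers 3 new) → pick B (covers 2 new) → pick C (covers 1 new) → pick E (covers 1 new). Total picks: 5.

5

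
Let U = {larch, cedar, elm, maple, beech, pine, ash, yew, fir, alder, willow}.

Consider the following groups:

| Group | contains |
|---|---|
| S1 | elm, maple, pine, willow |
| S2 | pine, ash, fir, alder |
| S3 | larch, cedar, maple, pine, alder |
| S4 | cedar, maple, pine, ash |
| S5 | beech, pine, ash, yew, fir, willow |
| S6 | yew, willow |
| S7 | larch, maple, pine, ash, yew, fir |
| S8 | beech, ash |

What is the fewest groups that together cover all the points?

3

S1, S3, and S5 cover everything between them: the union {larch, cedar, elm, maple, beech, pine, ash, yew, fir, alder, willow} is all of U.
Only S1 contains elm, so S1 is forced; the remaining 7 points need at least 2 more groups (each remaining group adds at most 4) — so at least 3 groups are needed, and 3 is optimal.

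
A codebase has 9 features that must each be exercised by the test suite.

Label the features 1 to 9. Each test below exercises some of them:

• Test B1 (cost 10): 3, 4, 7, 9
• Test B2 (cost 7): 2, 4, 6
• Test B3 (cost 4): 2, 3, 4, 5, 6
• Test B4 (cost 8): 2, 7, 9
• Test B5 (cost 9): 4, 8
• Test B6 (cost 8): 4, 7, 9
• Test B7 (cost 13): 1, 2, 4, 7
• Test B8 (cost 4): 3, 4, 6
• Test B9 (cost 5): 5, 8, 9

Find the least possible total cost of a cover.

22

B7, B8, B9 together cover every feature (B7 ∪ B8 ∪ B9 = {1, 2, 3, 4, 5, 6, 7, 8, 9}); total cost 13 + 4 + 5 = 22.
No covering selection has total cost below 22.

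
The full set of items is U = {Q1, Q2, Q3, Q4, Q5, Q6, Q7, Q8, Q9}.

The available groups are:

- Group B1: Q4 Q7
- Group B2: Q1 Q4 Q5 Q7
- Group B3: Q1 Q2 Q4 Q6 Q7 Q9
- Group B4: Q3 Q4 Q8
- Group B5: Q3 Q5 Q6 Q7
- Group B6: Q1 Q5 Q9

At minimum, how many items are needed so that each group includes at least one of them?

2

Take H = {Q4, Q5}. Each listed group contains at least one of these, so H is a hitting set of size 2.
The groups B4, B6 are pairwise disjoint, so any hitting set needs a separate item for each — at least 2. Hence 2 is optimal.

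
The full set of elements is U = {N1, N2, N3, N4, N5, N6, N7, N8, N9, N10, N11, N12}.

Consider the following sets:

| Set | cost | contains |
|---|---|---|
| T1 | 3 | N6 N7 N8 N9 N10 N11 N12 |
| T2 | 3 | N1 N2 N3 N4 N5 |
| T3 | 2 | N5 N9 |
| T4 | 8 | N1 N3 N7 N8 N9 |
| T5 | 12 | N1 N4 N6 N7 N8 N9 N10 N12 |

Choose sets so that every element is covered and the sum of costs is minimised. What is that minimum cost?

6

T1, T2 together cover every element (T1 ∪ T2 = {N1, N2, N3, N4, N5, N6, N7, N8, N9, N10, N11, N12}); total cost 3 + 3 = 6.
No covering selection has total cost below 6.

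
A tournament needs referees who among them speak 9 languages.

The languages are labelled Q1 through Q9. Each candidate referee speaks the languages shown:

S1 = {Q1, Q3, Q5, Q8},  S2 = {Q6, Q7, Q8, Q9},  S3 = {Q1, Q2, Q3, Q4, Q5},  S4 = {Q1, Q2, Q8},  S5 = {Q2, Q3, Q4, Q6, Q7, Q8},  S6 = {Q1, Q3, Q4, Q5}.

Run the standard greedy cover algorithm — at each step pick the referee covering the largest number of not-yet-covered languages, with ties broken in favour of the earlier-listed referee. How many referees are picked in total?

3

Greedy: pick S5 (covers 6 new) → pick S1 (covers 2 new) → pick S2 (covers 1 new). Total picks: 3.
(The true minimum cover uses only 2 referees, so greedy is not optimal here.)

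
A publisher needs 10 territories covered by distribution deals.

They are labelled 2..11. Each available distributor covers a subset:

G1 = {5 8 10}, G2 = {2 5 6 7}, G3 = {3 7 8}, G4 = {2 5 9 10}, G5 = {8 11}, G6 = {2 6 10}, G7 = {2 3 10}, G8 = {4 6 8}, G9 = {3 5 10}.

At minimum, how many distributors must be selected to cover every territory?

G3 and G4 and G5 and G8 together: G3 ∪ G4 ∪ G5 ∪ G8 = {2, 3, 4, 5, 6, 7, 8, 9, 10, 11} — every territory is covered.
No 3 of the 9 distributors cover everything (all 84 combinations miss at least one territory), so 4 is optimal.

4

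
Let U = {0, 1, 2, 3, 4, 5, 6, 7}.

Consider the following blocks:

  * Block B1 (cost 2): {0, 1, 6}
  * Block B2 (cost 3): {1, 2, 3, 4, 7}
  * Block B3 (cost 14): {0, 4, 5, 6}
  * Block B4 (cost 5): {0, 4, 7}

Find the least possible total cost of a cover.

17

B2, B3 together cover every item (B2 ∪ B3 = {0, 1, 2, 3, 4, 5, 6, 7}); total cost 3 + 14 = 17.
The greedy pick B2, B1, B3 costs 19; no covering selection beats 17.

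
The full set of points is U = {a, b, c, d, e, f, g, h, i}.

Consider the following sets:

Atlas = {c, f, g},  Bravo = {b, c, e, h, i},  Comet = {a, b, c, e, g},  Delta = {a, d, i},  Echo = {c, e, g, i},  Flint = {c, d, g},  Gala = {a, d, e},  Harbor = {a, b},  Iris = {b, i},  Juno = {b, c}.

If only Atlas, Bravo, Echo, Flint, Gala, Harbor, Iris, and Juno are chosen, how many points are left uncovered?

Union of Atlas, Bravo, Echo, Flint, Gala, Harbor, Iris, Juno = {a, b, c, d, e, f, g, h, i} — that's every point, so 0 are uncovered.

0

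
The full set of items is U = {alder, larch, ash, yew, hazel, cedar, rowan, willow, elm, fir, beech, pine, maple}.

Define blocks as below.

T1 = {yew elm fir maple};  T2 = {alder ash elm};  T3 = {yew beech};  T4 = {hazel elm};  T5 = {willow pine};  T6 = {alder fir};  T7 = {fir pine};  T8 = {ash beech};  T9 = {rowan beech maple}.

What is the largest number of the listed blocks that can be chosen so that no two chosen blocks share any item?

T3, T4, T5, T6 are pairwise disjoint (T3={yew,beech}; T4={hazel,elm}; T5={willow,pine}; T6={alder,fir}).
Every remaining block overlaps one of these, and no 5 of the listed blocks are pairwise disjoint, so 4 is the maximum.

4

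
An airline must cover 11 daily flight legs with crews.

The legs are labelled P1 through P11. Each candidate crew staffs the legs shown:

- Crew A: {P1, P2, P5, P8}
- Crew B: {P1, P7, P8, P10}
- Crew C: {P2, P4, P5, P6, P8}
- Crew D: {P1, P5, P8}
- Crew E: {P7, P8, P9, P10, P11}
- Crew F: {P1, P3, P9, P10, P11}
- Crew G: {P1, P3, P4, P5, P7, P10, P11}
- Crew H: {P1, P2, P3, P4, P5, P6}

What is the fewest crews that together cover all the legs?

Take {E, H}. Their union is {P1, P2, P3, P4, P5, P6, P7, P8, P9, P10, P11}, which is all 11 legs.
No single crew has all 11 legs (the largest, G, has 7), so 2 is optimal.

2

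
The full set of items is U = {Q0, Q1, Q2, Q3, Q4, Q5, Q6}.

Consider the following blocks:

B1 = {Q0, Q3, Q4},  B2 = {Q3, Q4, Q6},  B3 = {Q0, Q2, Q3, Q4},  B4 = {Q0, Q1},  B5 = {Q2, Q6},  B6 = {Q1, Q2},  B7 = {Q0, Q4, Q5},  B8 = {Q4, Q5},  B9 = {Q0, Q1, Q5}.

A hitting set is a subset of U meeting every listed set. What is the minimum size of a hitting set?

Take H = {Q1, Q2, Q4}. Each listed block contains at least one of these, so H is a hitting set of size 3.
The blocks B4, B5, B8 are pairwise disjoint, so any hitting set needs a separate item for each — at least 3. Hence 3 is optimal.

3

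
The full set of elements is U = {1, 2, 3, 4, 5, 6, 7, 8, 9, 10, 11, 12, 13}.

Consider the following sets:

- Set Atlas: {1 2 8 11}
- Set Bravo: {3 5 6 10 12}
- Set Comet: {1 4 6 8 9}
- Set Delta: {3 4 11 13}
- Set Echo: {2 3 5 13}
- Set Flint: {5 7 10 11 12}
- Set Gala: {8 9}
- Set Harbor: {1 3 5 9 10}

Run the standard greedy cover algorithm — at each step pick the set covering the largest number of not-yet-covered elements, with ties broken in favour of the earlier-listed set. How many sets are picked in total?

5

Greedy: pick Bravo (covers 5 new) → pick Atlas (covers 4 new) → pick Comet (covers 2 new) → pick Delta (covers 1 new) → pick Flint (covers 1 new). Total picks: 5.
(The true minimum cover uses only 3 sets, so greedy is not optimal here.)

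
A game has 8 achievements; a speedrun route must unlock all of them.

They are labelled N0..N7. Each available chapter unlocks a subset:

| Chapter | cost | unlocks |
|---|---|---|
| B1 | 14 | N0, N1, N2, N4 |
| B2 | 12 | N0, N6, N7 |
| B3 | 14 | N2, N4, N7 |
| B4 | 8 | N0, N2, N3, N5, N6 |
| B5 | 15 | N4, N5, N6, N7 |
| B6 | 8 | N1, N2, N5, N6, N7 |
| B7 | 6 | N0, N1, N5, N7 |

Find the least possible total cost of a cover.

28

B1, B4, B7 together cover every achievement (B1 ∪ B4 ∪ B7 = {N0, N1, N2, N3, N4, N5, N6, N7}); total cost 14 + 8 + 6 = 28.
No covering selection has total cost below 28.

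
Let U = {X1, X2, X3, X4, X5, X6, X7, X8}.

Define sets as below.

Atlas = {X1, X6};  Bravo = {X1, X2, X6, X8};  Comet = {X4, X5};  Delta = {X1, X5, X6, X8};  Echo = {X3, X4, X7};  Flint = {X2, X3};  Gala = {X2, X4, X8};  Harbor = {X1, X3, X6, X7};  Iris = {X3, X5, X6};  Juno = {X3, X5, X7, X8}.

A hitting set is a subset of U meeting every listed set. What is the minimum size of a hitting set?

Take H = {X1, X3, X4}. Each listed set contains at least one of these, so H is a hitting set of size 3.
The sets Atlas, Comet, Flint are pairwise disjoint, so any hitting set needs a separate element for each — at least 3. Hence 3 is optimal.

3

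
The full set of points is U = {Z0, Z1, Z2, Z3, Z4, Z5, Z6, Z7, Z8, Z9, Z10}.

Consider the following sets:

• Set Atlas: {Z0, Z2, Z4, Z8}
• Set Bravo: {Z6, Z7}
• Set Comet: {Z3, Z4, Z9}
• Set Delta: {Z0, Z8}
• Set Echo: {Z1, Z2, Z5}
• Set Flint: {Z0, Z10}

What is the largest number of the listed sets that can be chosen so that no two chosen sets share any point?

Bravo, Comet, Delta, Echo are pairwise disjoint (Bravo={Z6,Z7}; Comet={Z3,Z4,Z9}; Delta={Z0,Z8}; Echo={Z1,Z2,Z5}).
Every remaining set overlaps one of these, and no 5 of the listed sets are pairwise disjoint, so 4 is the maximum.

4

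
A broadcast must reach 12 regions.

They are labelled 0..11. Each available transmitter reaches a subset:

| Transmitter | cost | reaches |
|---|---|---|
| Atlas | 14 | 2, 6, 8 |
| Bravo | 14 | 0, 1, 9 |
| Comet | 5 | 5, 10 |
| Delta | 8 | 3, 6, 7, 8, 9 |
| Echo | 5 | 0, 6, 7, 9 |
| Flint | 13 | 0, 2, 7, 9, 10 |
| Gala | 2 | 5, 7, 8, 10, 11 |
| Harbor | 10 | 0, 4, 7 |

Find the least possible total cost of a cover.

Bravo, Delta, Flint, Gala, Harbor together cover every region (Bravo ∪ Delta ∪ Flint ∪ Gala ∪ Harbor = {0, 1, 2, 3, 4, 5, 6, 7, 8, 9, 10, 11}); total cost 14 + 8 + 13 + 2 + 10 = 47.
The greedy pick Gala, Echo, Delta, Harbor, Flint, Bravo costs 52; no covering selection beats 47.

47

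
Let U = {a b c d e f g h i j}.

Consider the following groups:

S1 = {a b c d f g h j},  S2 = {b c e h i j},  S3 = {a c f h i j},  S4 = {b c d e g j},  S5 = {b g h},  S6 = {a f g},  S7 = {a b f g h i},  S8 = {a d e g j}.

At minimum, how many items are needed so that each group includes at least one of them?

The 2 items {g, j} hit every group.
The groups S2, S6 are pairwise disjoint, so any hitting set needs a separate item for each — at least 2. Hence 2 is optimal.

2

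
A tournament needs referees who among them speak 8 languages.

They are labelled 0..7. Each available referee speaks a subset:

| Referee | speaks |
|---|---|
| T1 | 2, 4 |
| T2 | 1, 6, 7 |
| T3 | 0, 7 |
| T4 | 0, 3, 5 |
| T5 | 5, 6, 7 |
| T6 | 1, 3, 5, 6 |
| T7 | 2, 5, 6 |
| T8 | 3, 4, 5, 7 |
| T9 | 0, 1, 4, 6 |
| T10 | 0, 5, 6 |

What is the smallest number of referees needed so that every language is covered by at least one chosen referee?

T1 and T3 and T6 together: T1 ∪ T3 ∪ T6 = {0, 1, 2, 3, 4, 5, 6, 7} — every language is covered.
No 2 of the 10 referees cover everything (all 45 combinations miss at least one language), so 3 is optimal.

3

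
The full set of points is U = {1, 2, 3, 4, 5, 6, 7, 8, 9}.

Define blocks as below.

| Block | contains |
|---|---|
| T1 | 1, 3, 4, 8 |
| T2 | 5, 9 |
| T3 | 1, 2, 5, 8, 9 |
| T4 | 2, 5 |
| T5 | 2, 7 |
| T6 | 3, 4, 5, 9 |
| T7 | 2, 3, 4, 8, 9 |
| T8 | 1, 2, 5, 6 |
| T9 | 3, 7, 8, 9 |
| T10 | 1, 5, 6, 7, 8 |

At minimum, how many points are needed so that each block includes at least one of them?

3

The 3 points {3, 5, 7} hit every block.
The blocks T1, T2, T5 are pairwise disjoint, so any hitting set needs a separate point for each — at least 3. Hence 3 is optimal.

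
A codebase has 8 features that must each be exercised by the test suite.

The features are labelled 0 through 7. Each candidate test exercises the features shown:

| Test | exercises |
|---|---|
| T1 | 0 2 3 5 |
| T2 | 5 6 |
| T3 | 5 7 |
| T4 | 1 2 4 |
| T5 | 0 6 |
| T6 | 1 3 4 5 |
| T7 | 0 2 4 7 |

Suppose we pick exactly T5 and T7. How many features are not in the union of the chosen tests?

3

Union of T5, T7 = {0, 2, 4, 6, 7}.
Not covered: 1, 3, 5 — 3 features.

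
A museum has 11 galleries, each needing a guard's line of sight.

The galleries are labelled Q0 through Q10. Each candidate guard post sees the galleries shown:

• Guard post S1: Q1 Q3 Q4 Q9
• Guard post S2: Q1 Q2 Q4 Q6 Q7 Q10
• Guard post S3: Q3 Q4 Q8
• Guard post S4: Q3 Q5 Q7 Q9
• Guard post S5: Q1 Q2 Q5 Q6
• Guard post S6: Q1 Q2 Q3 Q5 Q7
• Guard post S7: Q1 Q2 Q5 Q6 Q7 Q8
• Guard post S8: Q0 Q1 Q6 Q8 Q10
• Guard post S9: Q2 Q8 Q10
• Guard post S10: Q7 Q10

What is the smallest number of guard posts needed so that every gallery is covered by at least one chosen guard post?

3

Take {S1, S6, S8}. Their union is {Q0, Q1, Q2, Q3, Q4, Q5, Q6, Q7, Q8, Q9, Q10}, which is all 11 galleries.
Only S8 contains Q0, so S8 is forced; the remaining 6 galleries need at least 2 more guard posts (each remaining guard post adds at most 4) — so at least 3 guard posts are needed, and 3 is optimal.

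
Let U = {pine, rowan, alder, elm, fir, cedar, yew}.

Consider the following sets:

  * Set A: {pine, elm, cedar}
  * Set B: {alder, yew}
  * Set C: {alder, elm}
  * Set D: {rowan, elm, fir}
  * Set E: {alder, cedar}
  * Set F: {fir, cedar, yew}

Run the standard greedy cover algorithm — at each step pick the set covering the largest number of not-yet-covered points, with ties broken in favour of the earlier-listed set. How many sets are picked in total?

Greedy: pick A (covers 3 new) → pick B (covers 2 new) → pick D (covers 2 new). Total picks: 3.

3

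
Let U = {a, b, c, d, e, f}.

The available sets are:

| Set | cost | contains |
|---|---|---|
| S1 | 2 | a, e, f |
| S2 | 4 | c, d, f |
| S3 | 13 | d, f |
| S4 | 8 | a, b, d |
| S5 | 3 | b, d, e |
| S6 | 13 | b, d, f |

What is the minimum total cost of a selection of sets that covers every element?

S1, S2, S5 together cover every element (S1 ∪ S2 ∪ S5 = {a, b, c, d, e, f}); total cost 2 + 4 + 3 = 9.
No covering selection has total cost below 9.

9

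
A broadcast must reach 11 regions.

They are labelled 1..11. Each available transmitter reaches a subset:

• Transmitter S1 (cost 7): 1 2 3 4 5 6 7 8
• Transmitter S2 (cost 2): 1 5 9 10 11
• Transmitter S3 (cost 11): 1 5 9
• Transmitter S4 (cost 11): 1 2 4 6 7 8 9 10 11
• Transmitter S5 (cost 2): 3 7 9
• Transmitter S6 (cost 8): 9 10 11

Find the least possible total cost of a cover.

S1, S2 together cover every region (S1 ∪ S2 = {1, 2, 3, 4, 5, 6, 7, 8, 9, 10, 11}); total cost 7 + 2 = 9.
The greedy pick S2, S5, S1 costs 11; no covering selection beats 9.

9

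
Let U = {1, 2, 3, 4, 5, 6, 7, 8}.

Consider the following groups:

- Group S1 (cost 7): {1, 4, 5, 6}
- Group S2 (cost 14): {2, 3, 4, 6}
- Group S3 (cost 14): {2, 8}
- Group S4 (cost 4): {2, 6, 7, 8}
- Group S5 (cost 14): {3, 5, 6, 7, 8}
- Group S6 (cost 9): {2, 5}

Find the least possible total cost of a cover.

S1, S2, S4 together cover every item (S1 ∪ S2 ∪ S4 = {1, 2, 3, 4, 5, 6, 7, 8}); total cost 7 + 14 + 4 = 25.
No covering selection has total cost below 25.

25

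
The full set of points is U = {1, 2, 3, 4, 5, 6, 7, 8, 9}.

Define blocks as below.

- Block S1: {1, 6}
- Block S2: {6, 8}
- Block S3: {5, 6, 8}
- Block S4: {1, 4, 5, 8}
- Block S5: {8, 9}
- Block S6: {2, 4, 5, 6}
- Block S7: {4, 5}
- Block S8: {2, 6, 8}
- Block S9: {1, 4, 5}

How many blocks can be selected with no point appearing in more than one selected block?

S1, S5, S7 are pairwise disjoint (S1={1,6}; S5={8,9}; S7={4,5}).
Every remaining block overlaps one of these, and no 4 of the listed blocks are pairwise disjoint, so 3 is the maximum.

3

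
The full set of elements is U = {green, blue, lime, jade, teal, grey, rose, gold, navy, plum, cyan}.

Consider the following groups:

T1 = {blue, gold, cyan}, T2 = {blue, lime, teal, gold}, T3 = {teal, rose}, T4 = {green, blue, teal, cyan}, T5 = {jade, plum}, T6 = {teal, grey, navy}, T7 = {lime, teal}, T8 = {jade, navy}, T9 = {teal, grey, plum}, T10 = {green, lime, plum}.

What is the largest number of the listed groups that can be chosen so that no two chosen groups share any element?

4

T1, T3, T8, T10 are pairwise disjoint (T1={blue,gold,cyan}; T3={teal,rose}; T8={jade,navy}; T10={green,lime,plum}).
Every remaining group overlaps one of these, and no 5 of the listed groups are pairwise disjoint, so 4 is the maximum.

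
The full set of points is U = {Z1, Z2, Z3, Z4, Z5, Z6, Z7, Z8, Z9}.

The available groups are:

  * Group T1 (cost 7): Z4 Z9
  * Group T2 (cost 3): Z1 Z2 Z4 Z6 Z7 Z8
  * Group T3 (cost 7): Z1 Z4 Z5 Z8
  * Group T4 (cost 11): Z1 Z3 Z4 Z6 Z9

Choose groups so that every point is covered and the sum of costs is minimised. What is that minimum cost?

21

T2, T3, T4 together cover every point (T2 ∪ T3 ∪ T4 = {Z1, Z2, Z3, Z4, Z5, Z6, Z7, Z8, Z9}); total cost 3 + 7 + 11 = 21.
No covering selection has total cost below 21.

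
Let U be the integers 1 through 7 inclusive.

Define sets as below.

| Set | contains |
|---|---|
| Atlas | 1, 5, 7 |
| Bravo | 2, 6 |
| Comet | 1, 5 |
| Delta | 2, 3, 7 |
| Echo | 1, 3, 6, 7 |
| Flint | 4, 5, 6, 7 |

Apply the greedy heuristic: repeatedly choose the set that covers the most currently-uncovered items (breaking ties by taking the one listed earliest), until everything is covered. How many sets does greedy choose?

Greedy: pick Echo (covers 4 new) → pick Flint (covers 2 new) → pick Bravo (covers 1 new). Total picks: 3.

3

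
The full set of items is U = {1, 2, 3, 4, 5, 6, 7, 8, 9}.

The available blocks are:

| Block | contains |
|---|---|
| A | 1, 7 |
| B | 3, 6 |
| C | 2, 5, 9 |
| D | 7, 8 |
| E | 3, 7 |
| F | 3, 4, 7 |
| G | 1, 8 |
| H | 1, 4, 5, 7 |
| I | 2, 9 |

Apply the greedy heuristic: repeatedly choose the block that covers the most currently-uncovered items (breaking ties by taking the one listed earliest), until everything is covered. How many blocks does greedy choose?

Greedy: pick H (covers 4 new) → pick B (covers 2 new) → pick C (covers 2 new) → pick D (covers 1 new). Total picks: 4.

4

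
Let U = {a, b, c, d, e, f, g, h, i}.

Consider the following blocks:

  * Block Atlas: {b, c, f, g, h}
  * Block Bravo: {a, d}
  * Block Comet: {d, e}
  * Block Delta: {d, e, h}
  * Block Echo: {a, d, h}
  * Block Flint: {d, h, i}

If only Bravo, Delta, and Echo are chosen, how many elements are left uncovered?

5

Union of Bravo, Delta, Echo = {a, d, e, h}.
Not covered: b, c, f, g, i — 5 elements.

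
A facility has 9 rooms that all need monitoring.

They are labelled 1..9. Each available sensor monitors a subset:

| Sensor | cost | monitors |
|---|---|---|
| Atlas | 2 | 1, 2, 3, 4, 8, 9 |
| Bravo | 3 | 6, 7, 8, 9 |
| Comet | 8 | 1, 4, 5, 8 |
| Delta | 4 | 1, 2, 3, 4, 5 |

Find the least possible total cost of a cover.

Bravo, Delta together cover every room (Bravo ∪ Delta = {1, 2, 3, 4, 5, 6, 7, 8, 9}); total cost 3 + 4 = 7.
The greedy pick Atlas, Bravo, Delta costs 9; no covering selection beats 7.

7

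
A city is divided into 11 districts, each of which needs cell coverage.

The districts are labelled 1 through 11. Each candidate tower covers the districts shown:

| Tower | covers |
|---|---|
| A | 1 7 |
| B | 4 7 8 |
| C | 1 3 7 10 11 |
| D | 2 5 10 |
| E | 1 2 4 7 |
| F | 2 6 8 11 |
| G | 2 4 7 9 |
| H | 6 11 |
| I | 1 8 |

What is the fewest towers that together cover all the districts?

Take {C, D, F, G}. Their union is {1, 2, 3, 4, 5, 6, 7, 8, 9, 10, 11}, which is all 11 districts.
No 3 of the 9 towers cover everything (all 84 combinations miss at least one district), so 4 is optimal.

4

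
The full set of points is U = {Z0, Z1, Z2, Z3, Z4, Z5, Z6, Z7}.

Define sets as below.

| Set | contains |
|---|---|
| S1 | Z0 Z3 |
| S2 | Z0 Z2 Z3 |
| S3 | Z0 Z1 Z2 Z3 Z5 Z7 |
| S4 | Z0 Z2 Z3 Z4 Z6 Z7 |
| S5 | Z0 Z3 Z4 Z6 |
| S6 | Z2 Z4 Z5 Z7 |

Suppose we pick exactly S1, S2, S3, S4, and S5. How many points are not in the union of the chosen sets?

Union of S1, S2, S3, S4, S5 = {Z0, Z1, Z2, Z3, Z4, Z5, Z6, Z7} — that's every point, so 0 are uncovered.

0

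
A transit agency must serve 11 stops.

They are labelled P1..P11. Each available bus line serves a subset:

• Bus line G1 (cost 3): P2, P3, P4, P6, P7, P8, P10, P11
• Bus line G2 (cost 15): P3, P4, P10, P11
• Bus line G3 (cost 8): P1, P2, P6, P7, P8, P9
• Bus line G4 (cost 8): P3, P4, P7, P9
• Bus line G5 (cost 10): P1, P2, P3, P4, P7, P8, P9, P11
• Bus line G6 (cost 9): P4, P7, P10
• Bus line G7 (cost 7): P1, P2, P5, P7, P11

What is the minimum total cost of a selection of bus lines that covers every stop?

18

G1, G4, G7 together cover every stop (G1 ∪ G4 ∪ G7 = {P1, P2, P3, P4, P5, P6, P7, P8, P9, P10, P11}); total cost 3 + 8 + 7 = 18.
No covering selection has total cost below 18.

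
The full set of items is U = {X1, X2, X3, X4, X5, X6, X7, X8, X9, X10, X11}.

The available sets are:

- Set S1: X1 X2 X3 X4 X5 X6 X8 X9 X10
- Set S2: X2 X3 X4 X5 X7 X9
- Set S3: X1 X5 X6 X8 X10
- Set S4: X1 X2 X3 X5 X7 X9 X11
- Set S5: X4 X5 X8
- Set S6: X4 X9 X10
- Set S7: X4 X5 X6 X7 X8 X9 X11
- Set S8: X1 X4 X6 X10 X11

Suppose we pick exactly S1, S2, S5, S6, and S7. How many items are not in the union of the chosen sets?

0

Union of S1, S2, S5, S6, S7 = {X1, X2, X3, X4, X5, X6, X7, X8, X9, X10, X11} — that's every item, so 0 are uncovered.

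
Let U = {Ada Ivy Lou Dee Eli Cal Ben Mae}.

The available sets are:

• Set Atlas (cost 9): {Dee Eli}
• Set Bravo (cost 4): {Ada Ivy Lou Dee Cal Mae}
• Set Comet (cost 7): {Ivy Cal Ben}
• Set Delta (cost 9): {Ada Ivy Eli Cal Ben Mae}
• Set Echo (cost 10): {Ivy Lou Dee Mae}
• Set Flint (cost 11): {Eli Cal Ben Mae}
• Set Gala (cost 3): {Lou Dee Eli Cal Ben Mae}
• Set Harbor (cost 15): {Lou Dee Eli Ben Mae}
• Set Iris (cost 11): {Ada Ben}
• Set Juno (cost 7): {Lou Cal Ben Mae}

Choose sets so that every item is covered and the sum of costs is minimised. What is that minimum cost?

7

Bravo, Gala together cover every item (Bravo ∪ Gala = {Ada, Ivy, Lou, Dee, Eli, Cal, Ben, Mae}); total cost 4 + 3 = 7.
No covering selection has total cost below 7.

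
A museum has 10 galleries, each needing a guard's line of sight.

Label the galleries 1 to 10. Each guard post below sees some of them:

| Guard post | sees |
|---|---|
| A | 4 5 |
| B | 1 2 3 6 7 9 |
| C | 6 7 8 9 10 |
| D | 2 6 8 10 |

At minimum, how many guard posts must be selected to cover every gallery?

3

A and B and D together: A ∪ B ∪ D = {1, 2, 3, 4, 5, 6, 7, 8, 9, 10} — every gallery is covered.
Only B contains 1, so B is forced; the remaining 4 galleries need at least 2 more guard posts (each remaining guard post adds at most 2) — so at least 3 guard posts are needed, and 3 is optimal.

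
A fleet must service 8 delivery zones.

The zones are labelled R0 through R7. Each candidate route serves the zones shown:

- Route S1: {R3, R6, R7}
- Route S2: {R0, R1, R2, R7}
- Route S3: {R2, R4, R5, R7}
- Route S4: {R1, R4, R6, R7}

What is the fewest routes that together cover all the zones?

Take {S1, S2, S3}. Their union is {R0, R1, R2, R3, R4, R5, R6, R7}, which is all 8 zones.
Only S2 contains R0, so S2 is forced; the remaining 4 zones need at least 2 more routes (each remaining route adds at most 2) — so at least 3 routes are needed, and 3 is optimal.

3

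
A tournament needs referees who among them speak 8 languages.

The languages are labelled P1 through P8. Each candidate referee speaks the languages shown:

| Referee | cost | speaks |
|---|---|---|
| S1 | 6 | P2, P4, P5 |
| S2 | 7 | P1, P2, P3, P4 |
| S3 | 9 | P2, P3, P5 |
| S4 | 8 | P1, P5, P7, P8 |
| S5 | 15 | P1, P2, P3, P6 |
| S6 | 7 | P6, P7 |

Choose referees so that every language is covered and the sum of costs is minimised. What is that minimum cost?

S2, S4, S6 together cover every language (S2 ∪ S4 ∪ S6 = {P1, P2, P3, P4, P5, P6, P7, P8}); total cost 7 + 8 + 7 = 22.
No covering selection has total cost below 22.

22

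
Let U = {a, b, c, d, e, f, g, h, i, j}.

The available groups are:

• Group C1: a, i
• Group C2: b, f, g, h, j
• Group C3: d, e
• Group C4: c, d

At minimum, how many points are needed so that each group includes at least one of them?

T = {d, i, j} meets every group (each contains at least one member of T), and |T| = 3.
The groups C1, C2, C3 are pairwise disjoint, so any hitting set needs a separate point for each — at least 3. Hence 3 is optimal.

3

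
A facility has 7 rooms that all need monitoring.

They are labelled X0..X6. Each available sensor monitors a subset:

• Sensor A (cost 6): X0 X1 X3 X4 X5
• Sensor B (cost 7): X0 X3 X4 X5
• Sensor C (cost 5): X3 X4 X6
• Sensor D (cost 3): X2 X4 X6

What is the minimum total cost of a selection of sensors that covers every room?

9

A, D together cover every room (A ∪ D = {X0, X1, X2, X3, X4, X5, X6}); total cost 6 + 3 = 9.
No covering selection has total cost below 9.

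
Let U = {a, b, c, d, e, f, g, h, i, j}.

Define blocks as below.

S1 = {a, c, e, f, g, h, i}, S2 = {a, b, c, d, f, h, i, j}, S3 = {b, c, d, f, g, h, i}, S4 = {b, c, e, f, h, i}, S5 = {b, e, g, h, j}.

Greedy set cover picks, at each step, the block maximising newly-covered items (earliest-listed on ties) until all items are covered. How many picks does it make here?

2

Greedy: pick S2 (covers 8 new) → pick S1 (covers 2 new). Total picks: 2.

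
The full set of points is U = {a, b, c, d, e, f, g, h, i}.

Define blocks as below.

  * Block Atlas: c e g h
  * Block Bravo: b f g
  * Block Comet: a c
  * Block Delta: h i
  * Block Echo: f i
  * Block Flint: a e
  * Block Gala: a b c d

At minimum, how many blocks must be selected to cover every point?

3

Take {Atlas, Echo, Gala}. Their union is {a, b, c, d, e, f, g, h, i}, which is all 9 points.
Each block has at most 4 points, and 2·4 = 8 < 9 — so at least 3 blocks are needed, and 3 is optimal.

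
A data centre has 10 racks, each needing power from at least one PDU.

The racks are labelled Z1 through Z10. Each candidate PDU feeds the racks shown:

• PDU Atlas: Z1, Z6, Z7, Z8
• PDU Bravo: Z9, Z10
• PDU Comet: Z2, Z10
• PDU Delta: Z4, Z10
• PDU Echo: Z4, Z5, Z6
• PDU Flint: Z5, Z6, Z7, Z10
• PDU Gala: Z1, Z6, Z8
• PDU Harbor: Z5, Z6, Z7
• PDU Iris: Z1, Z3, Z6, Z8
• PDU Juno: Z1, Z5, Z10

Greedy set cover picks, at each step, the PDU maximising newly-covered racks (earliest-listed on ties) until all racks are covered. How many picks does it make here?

Greedy: pick Atlas (covers 4 new) → pick Bravo (covers 2 new) → pick Echo (covers 2 new) → pick Comet (covers 1 new) → pick Iris (covers 1 new). Total picks: 5.

5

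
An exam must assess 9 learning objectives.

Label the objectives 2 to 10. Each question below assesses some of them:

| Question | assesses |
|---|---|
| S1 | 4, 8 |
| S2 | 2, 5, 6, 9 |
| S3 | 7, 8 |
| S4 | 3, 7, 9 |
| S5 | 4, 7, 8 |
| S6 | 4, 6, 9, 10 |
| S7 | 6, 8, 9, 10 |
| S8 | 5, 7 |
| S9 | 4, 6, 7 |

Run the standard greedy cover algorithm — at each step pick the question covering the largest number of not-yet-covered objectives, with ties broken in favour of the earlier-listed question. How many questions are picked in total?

Greedy: pick S2 (covers 4 new) → pick S5 (covers 3 new) → pick S4 (covers 1 new) → pick S6 (covers 1 new). Total picks: 4.

4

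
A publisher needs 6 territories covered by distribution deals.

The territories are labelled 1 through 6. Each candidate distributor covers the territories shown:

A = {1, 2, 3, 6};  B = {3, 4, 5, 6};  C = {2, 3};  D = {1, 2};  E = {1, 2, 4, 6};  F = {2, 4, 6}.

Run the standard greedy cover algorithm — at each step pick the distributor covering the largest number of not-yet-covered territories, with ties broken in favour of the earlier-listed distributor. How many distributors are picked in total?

2

Greedy: pick A (covers 4 new) → pick B (covers 2 new). Total picks: 2.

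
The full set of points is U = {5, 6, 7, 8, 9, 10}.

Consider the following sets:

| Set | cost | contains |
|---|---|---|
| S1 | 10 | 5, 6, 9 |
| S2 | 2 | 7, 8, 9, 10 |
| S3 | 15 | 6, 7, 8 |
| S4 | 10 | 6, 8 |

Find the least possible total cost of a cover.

S1, S2 together cover every point (S1 ∪ S2 = {5, 6, 7, 8, 9, 10}); total cost 10 + 2 = 12.
No covering selection has total cost below 12.

12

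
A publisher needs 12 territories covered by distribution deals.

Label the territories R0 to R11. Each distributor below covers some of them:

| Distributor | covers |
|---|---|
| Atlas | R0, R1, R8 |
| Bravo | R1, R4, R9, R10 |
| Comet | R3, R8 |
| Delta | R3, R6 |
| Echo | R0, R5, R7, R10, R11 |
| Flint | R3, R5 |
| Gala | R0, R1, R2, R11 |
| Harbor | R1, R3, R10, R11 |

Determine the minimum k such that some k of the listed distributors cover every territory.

5

Bravo and Comet and Delta and Echo and Gala together: Bravo ∪ Comet ∪ Delta ∪ Echo ∪ Gala = {R0, R1, R2, R3, R4, R5, R6, R7, R8, R9, R10, R11} — every territory is covered.
No 4 of the 8 distributors cover everything (all 70 combinations miss at least one territory), so 5 is optimal.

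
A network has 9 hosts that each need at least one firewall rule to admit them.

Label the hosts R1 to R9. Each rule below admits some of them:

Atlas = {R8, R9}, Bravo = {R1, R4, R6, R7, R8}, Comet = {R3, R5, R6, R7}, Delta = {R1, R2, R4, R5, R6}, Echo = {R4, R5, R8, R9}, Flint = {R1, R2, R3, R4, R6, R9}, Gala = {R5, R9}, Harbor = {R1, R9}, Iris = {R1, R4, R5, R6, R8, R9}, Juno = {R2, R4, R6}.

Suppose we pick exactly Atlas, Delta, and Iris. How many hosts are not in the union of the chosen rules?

Union of Atlas, Delta, Iris = {R1, R2, R4, R5, R6, R8, R9}.
Not covered: R3, R7 — 2 hosts.

2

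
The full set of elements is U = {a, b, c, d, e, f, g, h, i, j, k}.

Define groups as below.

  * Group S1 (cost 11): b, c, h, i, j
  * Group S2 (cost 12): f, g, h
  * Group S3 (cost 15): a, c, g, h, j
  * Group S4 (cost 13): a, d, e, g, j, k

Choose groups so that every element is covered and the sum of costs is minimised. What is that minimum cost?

S1, S2, S4 together cover every element (S1 ∪ S2 ∪ S4 = {a, b, c, d, e, f, g, h, i, j, k}); total cost 11 + 12 + 13 = 36.
No covering selection has total cost below 36.

36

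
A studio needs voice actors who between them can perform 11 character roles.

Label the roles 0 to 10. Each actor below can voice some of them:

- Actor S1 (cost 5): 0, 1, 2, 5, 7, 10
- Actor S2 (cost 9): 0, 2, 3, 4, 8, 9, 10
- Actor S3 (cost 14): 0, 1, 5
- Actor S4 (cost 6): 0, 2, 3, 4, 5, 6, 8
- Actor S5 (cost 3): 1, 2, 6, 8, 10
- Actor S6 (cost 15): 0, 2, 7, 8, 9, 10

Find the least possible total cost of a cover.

S1, S2, S5 together cover every role (S1 ∪ S2 ∪ S5 = {0, 1, 2, 3, 4, 5, 6, 7, 8, 9, 10}); total cost 5 + 9 + 3 = 17.
The greedy pick S5, S4, S1, S2 costs 23; no covering selection beats 17.

17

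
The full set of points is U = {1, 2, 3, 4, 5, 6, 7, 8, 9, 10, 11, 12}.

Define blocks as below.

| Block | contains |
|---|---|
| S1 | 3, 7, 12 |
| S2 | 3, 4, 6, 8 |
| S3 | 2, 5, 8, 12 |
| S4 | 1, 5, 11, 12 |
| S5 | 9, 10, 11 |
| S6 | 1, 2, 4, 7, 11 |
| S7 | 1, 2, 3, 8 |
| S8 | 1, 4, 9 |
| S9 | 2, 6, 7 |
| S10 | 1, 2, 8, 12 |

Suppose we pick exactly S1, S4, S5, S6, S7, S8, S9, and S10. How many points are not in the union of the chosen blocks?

Union of S1, S4, S5, S6, S7, S8, S9, S10 = {1, 2, 3, 4, 5, 6, 7, 8, 9, 10, 11, 12} — that's every point, so 0 are uncovered.

0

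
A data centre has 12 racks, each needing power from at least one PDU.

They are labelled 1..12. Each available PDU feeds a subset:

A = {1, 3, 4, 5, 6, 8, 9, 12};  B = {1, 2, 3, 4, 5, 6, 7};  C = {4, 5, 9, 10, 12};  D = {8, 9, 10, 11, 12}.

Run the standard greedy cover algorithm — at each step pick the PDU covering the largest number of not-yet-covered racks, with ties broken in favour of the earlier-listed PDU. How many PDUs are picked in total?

3

Greedy: pick A (covers 8 new) → pick B (covers 2 new) → pick D (covers 2 new). Total picks: 3.
(The true minimum cover uses only 2 PDUs, so greedy is not optimal here.)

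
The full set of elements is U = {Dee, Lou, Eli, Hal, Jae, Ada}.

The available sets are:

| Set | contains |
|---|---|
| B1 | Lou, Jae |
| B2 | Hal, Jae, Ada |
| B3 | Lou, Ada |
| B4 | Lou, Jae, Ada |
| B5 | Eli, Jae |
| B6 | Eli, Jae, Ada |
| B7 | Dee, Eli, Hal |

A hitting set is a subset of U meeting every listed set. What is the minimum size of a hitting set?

3

The 3 elements {Dee, Jae, Ada} hit every set.
No choice of 2 elements meets every set, so 3 is the minimum.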